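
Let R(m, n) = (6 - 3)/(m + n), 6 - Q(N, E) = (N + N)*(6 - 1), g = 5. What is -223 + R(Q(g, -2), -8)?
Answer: -11599/52 ≈ -223.06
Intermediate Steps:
Q(N, E) = 6 - 10*N (Q(N, E) = 6 - (N + N)*(6 - 1) = 6 - 2*N*5 = 6 - 10*N)
R(m, n) = 3/(m + n)
-223 + R(Q(g, -2), -8) = -223 + 3/((6 - 10*5) - 8) = -223 + 3/((6 - 50) - 8) = -223 + 3/(-44 - 8) = -223 + 3/(-52) = -223 + 3*(-1/52) = -223 - 3/52 = -11599/52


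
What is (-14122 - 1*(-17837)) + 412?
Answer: 4127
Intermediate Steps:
(-14122 - 1*(-17837)) + 412 = (-14122 + 17837) + 412 = 3715 + 412 = 4127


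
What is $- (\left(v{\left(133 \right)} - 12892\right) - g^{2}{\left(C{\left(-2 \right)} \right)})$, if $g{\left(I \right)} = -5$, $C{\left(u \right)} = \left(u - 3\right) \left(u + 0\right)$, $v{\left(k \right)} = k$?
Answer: $12784$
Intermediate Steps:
$C{\left(u \right)} = u \left(-3 + u\right)$ ($C{\left(u \right)} = \left(-3 + u\right) u = u \left(-3 + u\right)$)
$- (\left(v{\left(133 \right)} - 12892\right) - g^{2}{\left(C{\left(-2 \right)} \right)}) = - (\left(133 - 12892\right) - \left(-5\right)^{2}) = - (-12759 - 25) = \left(-1\right) \left(-12784\right) = 12784$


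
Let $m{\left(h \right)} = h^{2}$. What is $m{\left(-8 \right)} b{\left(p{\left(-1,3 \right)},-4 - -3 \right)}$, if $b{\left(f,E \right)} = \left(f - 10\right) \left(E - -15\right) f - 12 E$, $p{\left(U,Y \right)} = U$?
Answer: $10624$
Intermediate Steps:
$b{\left(f,E \right)} = - 12 E + f \left(-10 + f\right) \left(15 + E\right)$ ($b{\left(f,E \right)} = \left(-10 + f\right) \left(E + 15\right) f - 12 E = \left(-10 + f\right) \left(15 + E\right) f - 12 E = f \left(-10 + f\right) \left(15 + E\right) - 12 E = - 12 E + f \left(-10 + f\right) \left(15 + E\right)$)
$m{\left(-8 \right)} b{\left(p{\left(-1,3 \right)},-4 - -3 \right)} = \left(-8\right)^{2} \left(\left(-150\right) \left(-1\right) - 12 \left(-4 - -3\right) + 15 \left(-1\right)^{2} + \left(-4 - -3\right) \left(-1\right)^{2} - 10 \left(-4 - -3\right) \left(-1\right)\right) = 64 \left(150 - 12 \left(-4 + 3\right) + 15 \cdot 1 + \left(-4 + 3\right) 1 - 10 \left(-4 + 3\right) \left(-1\right)\right) = 64 \left(150 - -12 + 15 - 1 - \left(-10\right) \left(-1\right)\right) = 64 \left(150 + 12 + 15 - 1 - 10\right) = 64 \cdot 166 = 10624$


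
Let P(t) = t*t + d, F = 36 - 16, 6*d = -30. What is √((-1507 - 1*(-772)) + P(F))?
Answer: 2*I*√85 ≈ 18.439*I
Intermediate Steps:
d = -5 (d = (⅙)*(-30) = -5)
F = 20
P(t) = -5 + t² (P(t) = t*t - 5 = t² - 5 = -5 + t²)
√((-1507 - 1*(-772)) + P(F)) = √((-1507 - 1*(-772)) + (-5 + 20²)) = √((-1507 + 772) + (-5 + 400)) = √(-735 + 395) = √(-340) = 2*I*√85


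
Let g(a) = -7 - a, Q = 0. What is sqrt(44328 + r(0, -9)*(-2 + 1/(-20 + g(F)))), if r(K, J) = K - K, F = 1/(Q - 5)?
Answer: 2*sqrt(11082) ≈ 210.54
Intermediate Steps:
F = -1/5 (F = 1/(0 - 5) = 1/(-5) = -1/5 ≈ -0.20000)
r(K, J) = 0
sqrt(44328 + r(0, -9)*(-2 + 1/(-20 + g(F)))) = sqrt(44328 + 0*(-2 + 1/(-20 + (-7 - 1*(-1/5))))) = sqrt(44328 + 0*(-2 + 1/(-20 + (-7 + 1/5)))) = sqrt(44328 + 0*(-2 + 1/(-20 - 34/5))) = sqrt(44328 + 0*(-2 + 1/(-134/5))) = sqrt(44328 + 0*(-2 - 5/134)) = sqrt(44328 + 0*(-273/134)) = sqrt(44328 + 0) = sqrt(44328) = 2*sqrt(11082)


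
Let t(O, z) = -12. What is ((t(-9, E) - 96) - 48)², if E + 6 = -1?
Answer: 24336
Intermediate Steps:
E = -7 (E = -6 - 1 = -7)
((t(-9, E) - 96) - 48)² = ((-12 - 96) - 48)² = (-108 - 48)² = (-156)² = 24336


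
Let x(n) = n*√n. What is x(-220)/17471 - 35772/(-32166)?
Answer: 5962/5361 - 440*I*√55/17471 ≈ 1.1121 - 0.18677*I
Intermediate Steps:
x(n) = n^(3/2)
x(-220)/17471 - 35772/(-32166) = (-220)^(3/2)/17471 - 35772/(-32166) = -440*I*√55*(1/17471) - 35772*(-1/32166) = -440*I*√55/17471 + 5962/5361 = 5962/5361 - 440*I*√55/17471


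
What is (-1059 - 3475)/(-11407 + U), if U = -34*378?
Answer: 4534/24259 ≈ 0.18690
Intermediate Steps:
U = -12852
(-1059 - 3475)/(-11407 + U) = (-1059 - 3475)/(-11407 - 12852) = -4534/(-24259) = -4534*(-1/24259) = 4534/24259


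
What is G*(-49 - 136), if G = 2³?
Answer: -1480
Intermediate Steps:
G = 8
G*(-49 - 136) = 8*(-49 - 136) = 8*(-185) = -1480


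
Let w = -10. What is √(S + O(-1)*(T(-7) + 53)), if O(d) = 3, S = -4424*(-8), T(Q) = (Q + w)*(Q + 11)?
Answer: √35347 ≈ 188.01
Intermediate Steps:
T(Q) = (-10 + Q)*(11 + Q) (T(Q) = (Q - 10)*(Q + 11) = (-10 + Q)*(11 + Q))
S = 35392
√(S + O(-1)*(T(-7) + 53)) = √(35392 + 3*((-110 - 7 + (-7)²) + 53)) = √(35392 + 3*((-110 - 7 + 49) + 53)) = √(35392 + 3*(-68 + 53)) = √(35392 + 3*(-15)) = √(35392 - 45) = √35347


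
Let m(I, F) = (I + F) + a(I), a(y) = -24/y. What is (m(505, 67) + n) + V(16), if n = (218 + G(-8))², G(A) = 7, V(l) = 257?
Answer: 25984246/505 ≈ 51454.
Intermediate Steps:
m(I, F) = F + I - 24/I (m(I, F) = (I + F) - 24/I = (F + I) - 24/I = F + I - 24/I)
n = 50625 (n = (218 + 7)² = 225² = 50625)
(m(505, 67) + n) + V(16) = ((67 + 505 - 24/505) + 50625) + 257 = (288836/505 + 50625) + 257 = 25854461/505 + 257 = 25984246/505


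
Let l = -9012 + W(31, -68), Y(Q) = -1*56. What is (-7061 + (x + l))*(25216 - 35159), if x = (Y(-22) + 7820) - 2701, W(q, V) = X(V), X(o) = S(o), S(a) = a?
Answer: 110148554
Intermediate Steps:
X(o) = o
Y(Q) = -56
W(q, V) = V
l = -9080 (l = -9012 - 68 = -9080)
x = 5063 (x = (-56 + 7820) - 2701 = 7764 - 2701 = 5063)
(-7061 + (x + l))*(25216 - 35159) = (-7061 + (5063 - 9080))*(25216 - 35159) = (-7061 - 4017)*(-9943) = -11078*(-9943) = 110148554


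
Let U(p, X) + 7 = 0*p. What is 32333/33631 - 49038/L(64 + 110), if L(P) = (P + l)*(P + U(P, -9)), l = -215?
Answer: 1870581029/230271457 ≈ 8.1234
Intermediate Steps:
U(p, X) = -7 (U(p, X) = -7 + 0*p = -7 + 0 = -7)
L(P) = (-215 + P)*(-7 + P) (L(P) = (P - 215)*(P - 7) = (-215 + P)*(-7 + P))
32333/33631 - 49038/L(64 + 110) = 32333/33631 - 49038/(1505 + (64 + 110)² - 222*(64 + 110)) = 32333*(1/33631) - 49038/(1505 + 174² - 222*174) = 32333/33631 - 49038/(1505 + 30276 - 38628) = 32333/33631 - 49038/(-6847) = 32333/33631 - 49038*(-1/6847) = 32333/33631 + 49038/6847 = 1870581029/230271457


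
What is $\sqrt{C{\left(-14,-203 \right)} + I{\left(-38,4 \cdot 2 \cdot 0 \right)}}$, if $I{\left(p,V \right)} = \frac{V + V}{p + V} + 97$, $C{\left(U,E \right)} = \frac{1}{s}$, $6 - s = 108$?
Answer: $\frac{\sqrt{1009086}}{102} \approx 9.8484$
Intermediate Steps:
$s = -102$ ($s = 6 - 108 = -102$)
$C{\left(U,E \right)} = - \frac{1}{102}$ ($C{\left(U,E \right)} = \frac{1}{-102} = - \frac{1}{102}$)
$I{\left(p,V \right)} = 97 + \frac{2 V}{V + p}$ ($I{\left(p,V \right)} = \frac{2 V}{V + p} + 97 = 97 + \frac{2 V}{V + p}$)
$\sqrt{C{\left(-14,-203 \right)} + I{\left(-38,4 \cdot 2 \cdot 0 \right)}} = \sqrt{- \frac{1}{102} + \frac{97 \left(-38\right) + 99 \cdot 4 \cdot 2 \cdot 0}{4 \cdot 2 \cdot 0 - 38}} = \sqrt{- \frac{1}{102} + \frac{-3686 + 99 \cdot 8 \cdot 0}{8 \cdot 0 - 38}} = \sqrt{- \frac{1}{102} + \frac{-3686 + 99 \cdot 0}{0 - 38}} = \sqrt{- \frac{1}{102} + \frac{-3686 + 0}{-38}} = \sqrt{- \frac{1}{102} - -97} = \sqrt{- \frac{1}{102} + 97} = \sqrt{\frac{9893}{102}} = \frac{\sqrt{1009086}}{102}$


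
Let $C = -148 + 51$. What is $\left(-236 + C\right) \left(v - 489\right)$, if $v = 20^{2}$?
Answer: $29637$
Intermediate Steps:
$v = 400$
$C = -97$
$\left(-236 + C\right) \left(v - 489\right) = \left(-236 - 97\right) \left(400 - 489\right) = \left(-333\right) \left(-89\right) = 29637$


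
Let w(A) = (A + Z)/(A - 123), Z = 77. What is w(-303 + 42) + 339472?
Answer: 16294679/48 ≈ 3.3947e+5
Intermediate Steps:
w(A) = (77 + A)/(-123 + A) (w(A) = (A + 77)/(A - 123) = (77 + A)/(-123 + A))
w(-303 + 42) + 339472 = (77 + (-303 + 42))/(-123 + (-303 + 42)) + 339472 = (77 - 261)/(-123 - 261) + 339472 = -184/(-384) + 339472 = -1/384*(-184) + 339472 = 23/48 + 339472 = 16294679/48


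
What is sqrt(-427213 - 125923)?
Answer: 4*I*sqrt(34571) ≈ 743.73*I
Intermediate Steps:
sqrt(-427213 - 125923) = sqrt(-553136) = 4*I*sqrt(34571)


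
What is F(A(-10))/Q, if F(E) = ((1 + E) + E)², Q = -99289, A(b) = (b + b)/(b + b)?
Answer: -9/99289 ≈ -9.0644e-5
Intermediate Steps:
A(b) = 1 (A(b) = (2*b)/((2*b)) = (2*b)*(1/(2*b)) = 1)
F(E) = (1 + 2*E)²
F(A(-10))/Q = (1 + 2*1)²/(-99289) = (1 + 2)²*(-1/99289) = 3²*(-1/99289) = 9*(-1/99289) = -9/99289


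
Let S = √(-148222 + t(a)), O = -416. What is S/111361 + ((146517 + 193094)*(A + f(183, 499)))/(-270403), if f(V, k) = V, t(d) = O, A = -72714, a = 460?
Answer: 24632325441/270403 + I*√148638/111361 ≈ 91095.0 + 0.003462*I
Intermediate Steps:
t(d) = -416
S = I*√148638 (S = √(-148222 - 416) = √(-148638) = I*√148638 ≈ 385.54*I)
S/111361 + ((146517 + 193094)*(A + f(183, 499)))/(-270403) = (I*√148638)/111361 + ((146517 + 193094)*(-72714 + 183))/(-270403) = (I*√148638)*(1/111361) + (339611*(-72531))*(-1/270403) = I*√148638/111361 - 24632325441*(-1/270403) = I*√148638/111361 + 24632325441/270403 = 24632325441/270403 + I*√148638/111361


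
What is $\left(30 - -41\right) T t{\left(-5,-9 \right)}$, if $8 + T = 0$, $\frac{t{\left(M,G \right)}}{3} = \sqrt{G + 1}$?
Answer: $- 3408 i \sqrt{2} \approx - 4819.6 i$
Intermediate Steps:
$t{\left(M,G \right)} = 3 \sqrt{1 + G}$ ($t{\left(M,G \right)} = 3 \sqrt{G + 1} = 3 \sqrt{1 + G}$)
$T = -8$ ($T = -8 + 0 = -8$)
$\left(30 - -41\right) T t{\left(-5,-9 \right)} = \left(30 - -41\right) \left(-8\right) 3 \sqrt{1 - 9} = \left(30 + 41\right) \left(-8\right) 3 \sqrt{-8} = 71 \left(-8\right) 3 \cdot 2 i \sqrt{2} = - 568 \cdot 6 i \sqrt{2} = - 3408 i \sqrt{2}$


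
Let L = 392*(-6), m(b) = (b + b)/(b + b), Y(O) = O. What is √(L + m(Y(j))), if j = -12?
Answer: I*√2351 ≈ 48.487*I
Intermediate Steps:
m(b) = 1 (m(b) = (2*b)/((2*b)) = (2*b)*(1/(2*b)) = 1)
L = -2352
√(L + m(Y(j))) = √(-2352 + 1) = √(-2351) = I*√2351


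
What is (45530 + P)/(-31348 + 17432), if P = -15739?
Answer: -29791/13916 ≈ -2.1408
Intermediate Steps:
(45530 + P)/(-31348 + 17432) = (45530 - 15739)/(-31348 + 17432) = 29791/(-13916) = 29791*(-1/13916) = -29791/13916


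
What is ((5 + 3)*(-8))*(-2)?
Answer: 128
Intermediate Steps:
((5 + 3)*(-8))*(-2) = (8*(-8))*(-2) = -64*(-2) = 128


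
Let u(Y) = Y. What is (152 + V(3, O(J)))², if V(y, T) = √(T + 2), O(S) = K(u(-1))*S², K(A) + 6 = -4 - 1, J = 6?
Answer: (152 + I*√394)² ≈ 22710.0 + 6034.2*I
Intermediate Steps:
K(A) = -11 (K(A) = -6 + (-4 - 1) = -6 - 5 = -11)
O(S) = -11*S²
V(y, T) = √(2 + T)
(152 + V(3, O(J)))² = (152 + √(2 - 11*6²))² = (152 + √(2 - 11*36))² = (152 + √(2 - 396))² = (152 + √(-394))² = (152 + I*√394)²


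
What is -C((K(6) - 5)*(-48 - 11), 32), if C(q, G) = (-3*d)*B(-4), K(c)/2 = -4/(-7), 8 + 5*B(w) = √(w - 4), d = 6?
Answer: -144/5 + 36*I*√2/5 ≈ -28.8 + 10.182*I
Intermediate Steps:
B(w) = -8/5 + √(-4 + w)/5 (B(w) = -8/5 + √(w - 4)/5 = -8/5 + √(-4 + w)/5)
K(c) = 8/7 (K(c) = 2*(-4/(-7)) = 2*(-4*(-⅐)) = 2*(4/7) = 8/7)
C(q, G) = 144/5 - 36*I*√2/5 (C(q, G) = (-3*6)*(-8/5 + √(-4 - 4)/5) = -18*(-8/5 + √(-8)/5) = -18*(-8/5 + (2*I*√2)/5) = -18*(-8/5 + 2*I*√2/5) = 144/5 - 36*I*√2/5)
-C((K(6) - 5)*(-48 - 11), 32) = -(144/5 - 36*I*√2/5) = -144/5 + 36*I*√2/5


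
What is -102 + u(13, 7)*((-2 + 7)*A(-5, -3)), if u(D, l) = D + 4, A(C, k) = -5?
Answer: -527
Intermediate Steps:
u(D, l) = 4 + D
-102 + u(13, 7)*((-2 + 7)*A(-5, -3)) = -102 + (4 + 13)*((-2 + 7)*(-5)) = -102 + 17*(5*(-5)) = -102 + 17*(-25) = -102 - 425 = -527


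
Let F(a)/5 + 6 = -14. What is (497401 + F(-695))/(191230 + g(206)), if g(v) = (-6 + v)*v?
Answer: 497301/232430 ≈ 2.1396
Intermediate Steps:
F(a) = -100 (F(a) = -30 + 5*(-14) = -30 - 70 = -100)
g(v) = v*(-6 + v)
(497401 + F(-695))/(191230 + g(206)) = (497401 - 100)/(191230 + 206*(-6 + 206)) = 497301/(191230 + 206*200) = 497301/(191230 + 41200) = 497301/232430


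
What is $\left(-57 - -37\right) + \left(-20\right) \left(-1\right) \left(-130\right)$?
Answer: $-2620$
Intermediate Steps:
$\left(-57 - -37\right) + \left(-20\right) \left(-1\right) \left(-130\right) = \left(-57 + 37\right) + 20 \left(-130\right) = -20 - 2600 = -2620$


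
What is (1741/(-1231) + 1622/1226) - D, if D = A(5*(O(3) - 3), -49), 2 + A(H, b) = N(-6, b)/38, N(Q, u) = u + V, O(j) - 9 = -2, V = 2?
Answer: 90198273/28674914 ≈ 3.1455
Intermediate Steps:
O(j) = 7 (O(j) = 9 - 2 = 7)
N(Q, u) = 2 + u (N(Q, u) = u + 2 = 2 + u)
A(H, b) = -37/19 + b/38 (A(H, b) = -2 + (2 + b)/38 = -2 + (2 + b)*(1/38) = -2 + (1/19 + b/38) = -37/19 + b/38)
D = -123/38 (D = -37/19 + (1/38)*(-49) = -37/19 - 49/38 = -123/38 ≈ -3.2368)
(1741/(-1231) + 1622/1226) - D = (1741/(-1231) + 1622/1226) - 1*(-123/38) = (1741*(-1/1231) + 1622*(1/1226)) + 123/38 = (-1741/1231 + 811/613) + 123/38 = -68892/754603 + 123/38 = 90198273/28674914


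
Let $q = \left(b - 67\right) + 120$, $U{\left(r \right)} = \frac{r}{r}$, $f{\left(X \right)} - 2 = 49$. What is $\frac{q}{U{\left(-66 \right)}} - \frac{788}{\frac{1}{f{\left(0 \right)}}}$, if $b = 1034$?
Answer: $-39101$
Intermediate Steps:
$f{\left(X \right)} = 51$ ($f{\left(X \right)} = 2 + 49 = 51$)
$U{\left(r \right)} = 1$
$q = 1087$ ($q = \left(1034 - 67\right) + 120 = 967 + 120 = 1087$)
$\frac{q}{U{\left(-66 \right)}} - \frac{788}{\frac{1}{f{\left(0 \right)}}} = \frac{1087}{1} - \frac{788}{\frac{1}{51}} = 1087 \cdot 1 - 788 \frac{1}{\frac{1}{51}} = 1087 - 40188 = -39101$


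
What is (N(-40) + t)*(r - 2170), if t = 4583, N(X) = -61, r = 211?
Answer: -8858598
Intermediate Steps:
(N(-40) + t)*(r - 2170) = (-61 + 4583)*(211 - 2170) = 4522*(-1959) = -8858598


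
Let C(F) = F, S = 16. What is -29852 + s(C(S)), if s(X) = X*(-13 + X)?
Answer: -29804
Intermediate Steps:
-29852 + s(C(S)) = -29852 + 16*(-13 + 16) = -29852 + 16*3 = -29852 + 48 = -29804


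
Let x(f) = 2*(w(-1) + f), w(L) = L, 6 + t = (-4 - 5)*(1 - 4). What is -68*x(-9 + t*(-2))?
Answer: 7072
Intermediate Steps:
t = 21 (t = -6 + (-4 - 5)*(1 - 4) = -6 - 9*(-3) = -6 + 27 = 21)
x(f) = -2 + 2*f (x(f) = 2*(-1 + f) = -2 + 2*f)
-68*x(-9 + t*(-2)) = -68*(-2 + 2*(-9 + 21*(-2))) = -68*(-2 + 2*(-9 - 42)) = -68*(-2 + 2*(-51)) = -68*(-2 - 102) = -68*(-104) = 7072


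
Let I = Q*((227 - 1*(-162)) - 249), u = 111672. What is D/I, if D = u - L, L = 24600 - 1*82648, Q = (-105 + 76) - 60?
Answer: -8486/623 ≈ -13.621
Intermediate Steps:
Q = -89 (Q = -29 - 60 = -89)
L = -58048 (L = 24600 - 82648 = -58048)
I = -12460 (I = -89*((227 - 1*(-162)) - 249) = -89*((227 + 162) - 249) = -89*(389 - 249) = -89*140 = -12460)
D = 169720 (D = 111672 - 1*(-58048) = 111672 + 58048 = 169720)
D/I = 169720/(-12460) = 169720*(-1/12460) = -8486/623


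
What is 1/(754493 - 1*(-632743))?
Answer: 1/1387236 ≈ 7.2086e-7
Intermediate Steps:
1/(754493 - 1*(-632743)) = 1/(754493 + 632743) = 1/1387236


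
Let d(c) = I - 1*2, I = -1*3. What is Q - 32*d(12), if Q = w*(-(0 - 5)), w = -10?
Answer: 110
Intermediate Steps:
I = -3
Q = -50 (Q = -(-10)*(0 - 5) = -(-10)*(-5) = -10*5 = -50)
d(c) = -5 (d(c) = -3 - 1*2 = -3 - 2 = -5)
Q - 32*d(12) = -50 - 32*(-5) = -50 + 160 = 110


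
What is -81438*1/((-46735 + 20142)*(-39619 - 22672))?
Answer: -11634/236643509 ≈ -4.9163e-5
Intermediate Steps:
-81438*1/((-46735 + 20142)*(-39619 - 22672)) = -81438/((-62291*(-26593))) = -81438/1656504563 = -81438*1/1656504563 = -11634/236643509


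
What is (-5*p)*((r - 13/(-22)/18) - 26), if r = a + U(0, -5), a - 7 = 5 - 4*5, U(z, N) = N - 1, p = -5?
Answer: -395675/396 ≈ -999.18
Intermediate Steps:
U(z, N) = -1 + N
a = -8 (a = 7 + (5 - 4*5) = 7 + (5 - 20) = 7 - 15 = -8)
r = -14 (r = -8 + (-1 - 5) = -8 - 6 = -14)
(-5*p)*((r - 13/(-22)/18) - 26) = (-5*(-5))*((-14 - 13/(-22)/18) - 26) = 25*((-14 - 13*(-1/22)*(1/18)) - 26) = 25*((-14 + (13/22)*(1/18)) - 26) = 25*((-14 + 13/396) - 26) = 25*(-5531/396 - 26) = 25*(-15827/396) = -395675/396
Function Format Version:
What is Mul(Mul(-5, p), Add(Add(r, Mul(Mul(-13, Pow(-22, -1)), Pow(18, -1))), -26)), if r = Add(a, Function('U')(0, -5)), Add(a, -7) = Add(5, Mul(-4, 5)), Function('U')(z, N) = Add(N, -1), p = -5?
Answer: Rational(-395675, 396) ≈ -999.18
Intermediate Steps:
Function('U')(z, N) = Add(-1, N)
a = -8 (a = Add(7, Add(5, Mul(-4, 5))) = Add(7, Add(5, -20)) = Add(7, -15) = -8)
r = -14 (r = Add(-8, Add(-1, -5)) = Add(-8, -6) = -14)
Mul(Mul(-5, p), Add(Add(r, Mul(Mul(-13, Pow(-22, -1)), Pow(18, -1))), -26)) = Mul(Mul(-5, -5), Add(Add(-14, Mul(Mul(-13, Pow(-22, -1)), Pow(18, -1))), -26)) = Mul(25, Add(Add(-14, Mul(Mul(-13, Rational(-1, 22)), Rational(1, 18))), -26)) = Mul(25, Add(Add(-14, Mul(Rational(13, 22), Rational(1, 18))), -26)) = Mul(25, Add(Add(-14, Rational(13, 396)), -26)) = Mul(25, Add(Rational(-5531, 396), -26)) = Mul(25, Rational(-15827, 396)) = Rational(-395675, 396)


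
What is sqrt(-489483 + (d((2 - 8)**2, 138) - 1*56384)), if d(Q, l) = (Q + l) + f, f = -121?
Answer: 3*I*sqrt(60646) ≈ 738.79*I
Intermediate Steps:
d(Q, l) = -121 + Q + l (d(Q, l) = (Q + l) - 121 = -121 + Q + l)
sqrt(-489483 + (d((2 - 8)**2, 138) - 1*56384)) = sqrt(-489483 + ((-121 + (2 - 8)**2 + 138) - 1*56384)) = sqrt(-489483 + ((-121 + (-6)**2 + 138) - 56384)) = sqrt(-489483 + ((-121 + 36 + 138) - 56384)) = sqrt(-489483 + (53 - 56384)) = sqrt(-489483 - 56331) = sqrt(-545814) = 3*I*sqrt(60646)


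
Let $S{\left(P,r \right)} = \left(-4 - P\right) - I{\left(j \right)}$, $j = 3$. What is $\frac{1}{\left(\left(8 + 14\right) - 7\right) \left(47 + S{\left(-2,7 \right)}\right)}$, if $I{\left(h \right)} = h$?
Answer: $\frac{1}{630} \approx 0.0015873$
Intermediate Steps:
$S{\left(P,r \right)} = -7 - P$ ($S{\left(P,r \right)} = \left(-4 - P\right) - 3 = -7 - P$)
$\frac{1}{\left(\left(8 + 14\right) - 7\right) \left(47 + S{\left(-2,7 \right)}\right)} = \frac{1}{\left(\left(8 + 14\right) - 7\right) \left(47 - 5\right)} = \frac{1}{\left(22 - 7\right) \left(47 + \left(-7 + 2\right)\right)} = \frac{1}{15 \left(47 - 5\right)} = \frac{1}{15 \cdot 42} = \frac{1}{630}$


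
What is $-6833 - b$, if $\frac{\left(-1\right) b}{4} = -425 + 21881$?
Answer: $78991$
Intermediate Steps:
$b = -85824$ ($b = - 4 \left(-425 + 21881\right) = \left(-4\right) 21456 = -85824$)
$-6833 - b = -6833 - -85824 = -6833 + 85824 = 78991$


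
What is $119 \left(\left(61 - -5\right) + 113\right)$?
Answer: $21301$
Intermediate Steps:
$119 \left(\left(61 - -5\right) + 113\right) = 119 \left(\left(61 + 5\right) + 113\right) = 119 \left(66 + 113\right) = 119 \cdot 179 = 21301$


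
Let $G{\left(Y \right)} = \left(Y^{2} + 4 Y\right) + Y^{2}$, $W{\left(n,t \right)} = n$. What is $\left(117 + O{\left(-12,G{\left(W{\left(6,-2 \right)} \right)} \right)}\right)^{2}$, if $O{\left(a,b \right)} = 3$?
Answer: $14400$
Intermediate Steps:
$G{\left(Y \right)} = 2 Y^{2} + 4 Y$
$\left(117 + O{\left(-12,G{\left(W{\left(6,-2 \right)} \right)} \right)}\right)^{2} = \left(117 + 3\right)^{2} = 120^{2} = 14400$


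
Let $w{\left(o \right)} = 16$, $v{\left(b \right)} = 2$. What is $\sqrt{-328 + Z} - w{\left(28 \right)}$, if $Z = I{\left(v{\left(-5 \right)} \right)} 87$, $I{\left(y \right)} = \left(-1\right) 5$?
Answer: $-16 + i \sqrt{763} \approx -16.0 + 27.622 i$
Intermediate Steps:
$I{\left(y \right)} = -5$
$Z = -435$ ($Z = \left(-5\right) 87 = -435$)
$\sqrt{-328 + Z} - w{\left(28 \right)} = \sqrt{-328 - 435} - 16 = \sqrt{-763} - 16 = i \sqrt{763} - 16 = -16 + i \sqrt{763}$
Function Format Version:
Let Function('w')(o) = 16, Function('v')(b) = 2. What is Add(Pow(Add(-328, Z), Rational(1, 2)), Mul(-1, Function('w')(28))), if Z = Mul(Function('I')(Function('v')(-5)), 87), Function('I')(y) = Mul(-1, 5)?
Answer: Add(-16, Mul(I, Pow(763, Rational(1, 2)))) ≈ Add(-16.000, Mul(27.622, I))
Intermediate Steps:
Function('I')(y) = -5
Z = -435 (Z = Mul(-5, 87) = -435)
Add(Pow(Add(-328, Z), Rational(1, 2)), Mul(-1, Function('w')(28))) = Add(Pow(Add(-328, -435), Rational(1, 2)), Mul(-1, 16)) = Add(Pow(-763, Rational(1, 2)), -16) = Add(Mul(I, Pow(763, Rational(1, 2))), -16) = Add(-16, Mul(I, Pow(763, Rational(1, 2))))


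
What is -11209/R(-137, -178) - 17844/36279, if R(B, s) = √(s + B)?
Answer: -5948/12093 + 11209*I*√35/105 ≈ -0.49185 + 631.56*I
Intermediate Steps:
R(B, s) = √(B + s)
-11209/R(-137, -178) - 17844/36279 = -11209/√(-137 - 178) - 17844/36279 = -11209*(-I*√35/105) - 17844*1/36279 = -11209*(-I*√35/105) - 5948/12093 = -(-11209)*I*√35/105 - 5948/12093 = 11209*I*√35/105 - 5948/12093 = -5948/12093 + 11209*I*√35/105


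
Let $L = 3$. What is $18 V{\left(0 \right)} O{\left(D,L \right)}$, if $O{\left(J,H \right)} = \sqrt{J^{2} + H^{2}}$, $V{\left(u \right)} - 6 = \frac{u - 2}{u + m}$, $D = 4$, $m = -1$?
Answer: $720$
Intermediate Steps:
$V{\left(u \right)} = 6 + \frac{-2 + u}{-1 + u}$ ($V{\left(u \right)} = 6 + \frac{u - 2}{u - 1} = 6 + \frac{-2 + u}{-1 + u}$)
$O{\left(J,H \right)} = \sqrt{H^{2} + J^{2}}$
$18 V{\left(0 \right)} O{\left(D,L \right)} = 18 \frac{-8 + 7 \cdot 0}{-1 + 0} \sqrt{3^{2} + 4^{2}} = 18 \frac{-8 + 0}{-1} \sqrt{9 + 16} = 18 \left(\left(-1\right) \left(-8\right)\right) \sqrt{25} = 18 \cdot 8 \cdot 5 = 144 \cdot 5 = 720$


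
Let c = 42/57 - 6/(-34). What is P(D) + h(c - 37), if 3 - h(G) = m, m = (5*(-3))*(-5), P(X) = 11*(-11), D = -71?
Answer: -193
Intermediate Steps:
P(X) = -121
c = 295/323 (c = 42*(1/57) - 6*(-1/34) = 14/19 + 3/17 = 295/323 ≈ 0.91331)
m = 75 (m = -15*(-5) = 75)
h(G) = -72 (h(G) = 3 - 1*75 = 3 - 75 = -72)
P(D) + h(c - 37) = -121 - 72 = -193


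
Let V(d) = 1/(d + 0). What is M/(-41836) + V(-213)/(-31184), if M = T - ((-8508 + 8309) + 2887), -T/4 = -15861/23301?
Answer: 11544460101119/179859606385392 ≈ 0.064186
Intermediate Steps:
T = 21148/7767 (T = -(-63444)/23301 = -4*(-5287/7767) = 21148/7767 ≈ 2.7228)
M = -20856548/7767 (M = 21148/7767 - ((-8508 + 8309) + 2887) = 21148/7767 - (-199 + 2887) = 21148/7767 - 1*2688 = 21148/7767 - 2688 = -20856548/7767 ≈ -2685.3)
V(d) = 1/d
M/(-41836) + V(-213)/(-31184) = -20856548/7767/(-41836) + 1/(-213*(-31184)) = -20856548/7767*(-1/41836) - 1/213*(-1/31184) = 5214137/81235053 + 1/6642192 = 11544460101119/179859606385392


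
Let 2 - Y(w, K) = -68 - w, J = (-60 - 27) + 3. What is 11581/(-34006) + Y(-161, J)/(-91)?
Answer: 22425/34006 ≈ 0.65944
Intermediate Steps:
J = -84 (J = -87 + 3 = -84)
Y(w, K) = 70 + w (Y(w, K) = 2 - (-68 - w) = 2 + (68 + w) = 70 + w)
11581/(-34006) + Y(-161, J)/(-91) = 11581/(-34006) + (70 - 161)/(-91) = 11581*(-1/34006) - 91*(-1/91) = -11581/34006 + 1 = 22425/34006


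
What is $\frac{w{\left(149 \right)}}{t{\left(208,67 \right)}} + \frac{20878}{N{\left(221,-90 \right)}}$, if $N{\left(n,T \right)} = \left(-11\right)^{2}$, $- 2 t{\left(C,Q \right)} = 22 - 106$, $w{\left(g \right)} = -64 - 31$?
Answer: $\frac{78671}{462} \approx 170.28$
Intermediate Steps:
$w{\left(g \right)} = -95$ ($w{\left(g \right)} = -64 - 31 = -95$)
$t{\left(C,Q \right)} = 42$ ($t{\left(C,Q \right)} = - \frac{22 - 106}{2} = \left(- \frac{1}{2}\right) \left(-84\right) = 42$)
$N{\left(n,T \right)} = 121$
$\frac{w{\left(149 \right)}}{t{\left(208,67 \right)}} + \frac{20878}{N{\left(221,-90 \right)}} = - \frac{95}{42} + \frac{20878}{121} = \left(-95\right) \frac{1}{42} + 20878 \cdot \frac{1}{121} = - \frac{95}{42} + \frac{1898}{11} = \frac{78671}{462}$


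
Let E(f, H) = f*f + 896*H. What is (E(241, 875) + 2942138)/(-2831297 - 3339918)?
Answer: -3784219/6171215 ≈ -0.61320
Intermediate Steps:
E(f, H) = f² + 896*H
(E(241, 875) + 2942138)/(-2831297 - 3339918) = ((241² + 896*875) + 2942138)/(-2831297 - 3339918) = ((58081 + 784000) + 2942138)/(-6171215) = (842081 + 2942138)*(-1/6171215) = 3784219*(-1/6171215) = -3784219/6171215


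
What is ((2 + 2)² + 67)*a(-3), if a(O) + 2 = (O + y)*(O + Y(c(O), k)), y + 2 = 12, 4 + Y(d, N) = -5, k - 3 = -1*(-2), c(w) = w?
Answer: -7138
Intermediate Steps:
k = 5 (k = 3 - 1*(-2) = 3 + 2 = 5)
Y(d, N) = -9 (Y(d, N) = -4 - 5 = -9)
y = 10 (y = -2 + 12 = 10)
a(O) = -2 + (-9 + O)*(10 + O) (a(O) = -2 + (O + 10)*(O - 9) = -2 + (10 + O)*(-9 + O) = -2 + (-9 + O)*(10 + O))
((2 + 2)² + 67)*a(-3) = ((2 + 2)² + 67)*(-92 - 3 + (-3)²) = (4² + 67)*(-92 - 3 + 9) = (16 + 67)*(-86) = 83*(-86) = -7138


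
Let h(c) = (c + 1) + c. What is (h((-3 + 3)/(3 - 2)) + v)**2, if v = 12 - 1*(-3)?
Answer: 256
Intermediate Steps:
v = 15 (v = 12 + 3 = 15)
h(c) = 1 + 2*c (h(c) = (1 + c) + c = 1 + 2*c)
(h((-3 + 3)/(3 - 2)) + v)**2 = ((1 + 2*((-3 + 3)/(3 - 2))) + 15)**2 = ((1 + 2*(0/1)) + 15)**2 = ((1 + 2*(0*1)) + 15)**2 = ((1 + 2*0) + 15)**2 = ((1 + 0) + 15)**2 = (1 + 15)**2 = 16**2 = 256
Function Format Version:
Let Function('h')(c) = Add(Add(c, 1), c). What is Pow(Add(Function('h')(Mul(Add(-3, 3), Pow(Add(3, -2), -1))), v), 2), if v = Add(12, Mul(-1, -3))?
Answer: 256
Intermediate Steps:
v = 15 (v = Add(12, 3) = 15)
Function('h')(c) = Add(1, Mul(2, c)) (Function('h')(c) = Add(Add(1, c), c) = Add(1, Mul(2, c)))
Pow(Add(Function('h')(Mul(Add(-3, 3), Pow(Add(3, -2), -1))), v), 2) = Pow(Add(Add(1, Mul(2, Mul(Add(-3, 3), Pow(Add(3, -2), -1)))), 15), 2) = Pow(Add(Add(1, Mul(2, Mul(0, Pow(1, -1)))), 15), 2) = Pow(Add(Add(1, Mul(2, Mul(0, 1))), 15), 2) = Pow(Add(Add(1, Mul(2, 0)), 15), 2) = Pow(Add(Add(1, 0), 15), 2) = Pow(Add(1, 15), 2) = Pow(16, 2) = 256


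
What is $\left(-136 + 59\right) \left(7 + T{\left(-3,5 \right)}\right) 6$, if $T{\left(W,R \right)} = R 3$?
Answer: $-10164$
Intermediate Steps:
$T{\left(W,R \right)} = 3 R$
$\left(-136 + 59\right) \left(7 + T{\left(-3,5 \right)}\right) 6 = \left(-136 + 59\right) \left(7 + 3 \cdot 5\right) 6 = - 77 \left(7 + 15\right) 6 = - 77 \cdot 22 \cdot 6 = \left(-77\right) 132 = -10164$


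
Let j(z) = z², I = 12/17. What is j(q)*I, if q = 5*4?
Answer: 4800/17 ≈ 282.35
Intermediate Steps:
q = 20
I = 12/17 (I = 12*(1/17) = 12/17 ≈ 0.70588)
j(q)*I = 20²*(12/17) = 400*(12/17) = 4800/17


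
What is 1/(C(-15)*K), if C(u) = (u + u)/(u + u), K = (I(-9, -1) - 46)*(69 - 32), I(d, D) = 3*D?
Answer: -1/1813 ≈ -0.00055157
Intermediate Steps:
K = -1813 (K = (3*(-1) - 46)*(69 - 32) = (-3 - 46)*37 = -49*37 = -1813)
C(u) = 1 (C(u) = (2*u)/((2*u)) = (2*u)*(1/(2*u)) = 1)
1/(C(-15)*K) = 1/(1*(-1813)) = 1/(-1813) = -1/1813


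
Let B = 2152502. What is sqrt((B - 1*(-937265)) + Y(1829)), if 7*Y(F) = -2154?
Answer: sqrt(151383505)/7 ≈ 1757.7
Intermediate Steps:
Y(F) = -2154/7 (Y(F) = (1/7)*(-2154) = -2154/7)
sqrt((B - 1*(-937265)) + Y(1829)) = sqrt((2152502 - 1*(-937265)) - 2154/7) = sqrt((2152502 + 937265) - 2154/7) = sqrt(3089767 - 2154/7) = sqrt(21626215/7) = sqrt(151383505)/7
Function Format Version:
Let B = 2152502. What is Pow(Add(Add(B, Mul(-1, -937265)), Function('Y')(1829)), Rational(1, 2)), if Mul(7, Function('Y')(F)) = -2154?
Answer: Mul(Rational(1, 7), Pow(151383505, Rational(1, 2))) ≈ 1757.7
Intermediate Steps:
Function('Y')(F) = Rational(-2154, 7) (Function('Y')(F) = Mul(Rational(1, 7), -2154) = Rational(-2154, 7))
Pow(Add(Add(B, Mul(-1, -937265)), Function('Y')(1829)), Rational(1, 2)) = Pow(Add(Add(2152502, Mul(-1, -937265)), Rational(-2154, 7)), Rational(1, 2)) = Pow(Add(Add(2152502, 937265), Rational(-2154, 7)), Rational(1, 2)) = Pow(Add(3089767, Rational(-2154, 7)), Rational(1, 2)) = Pow(Rational(21626215, 7), Rational(1, 2)) = Mul(Rational(1, 7), Pow(151383505, Rational(1, 2)))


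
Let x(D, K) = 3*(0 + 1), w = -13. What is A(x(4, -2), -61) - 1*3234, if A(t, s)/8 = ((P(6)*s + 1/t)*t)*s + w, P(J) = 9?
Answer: 799910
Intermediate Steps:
x(D, K) = 3 (x(D, K) = 3*1 = 3)
A(t, s) = -104 + 8*s*t*(1/t + 9*s) (A(t, s) = 8*(((9*s + 1/t)*t)*s - 13) = 8*(((1/t + 9*s)*t)*s - 13) = 8*((t*(1/t + 9*s))*s - 13) = 8*(s*t*(1/t + 9*s) - 13) = 8*(-13 + s*t*(1/t + 9*s)) = -104 + 8*s*t*(1/t + 9*s))
A(x(4, -2), -61) - 1*3234 = (-104 + 8*(-61) + 72*3*(-61)**2) - 1*3234 = (-104 - 488 + 72*3*3721) - 3234 = (-104 - 488 + 803736) - 3234 = 803144 - 3234 = 799910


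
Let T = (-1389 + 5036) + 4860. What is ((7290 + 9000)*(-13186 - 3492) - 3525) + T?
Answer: -271679638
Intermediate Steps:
T = 8507 (T = 3647 + 4860 = 8507)
((7290 + 9000)*(-13186 - 3492) - 3525) + T = ((7290 + 9000)*(-13186 - 3492) - 3525) + 8507 = (16290*(-16678) - 3525) + 8507 = (-271684620 - 3525) + 8507 = -271688145 + 8507 = -271679638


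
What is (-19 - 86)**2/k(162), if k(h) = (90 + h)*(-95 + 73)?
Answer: -175/88 ≈ -1.9886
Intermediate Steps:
k(h) = -1980 - 22*h (k(h) = (90 + h)*(-22) = -1980 - 22*h)
(-19 - 86)**2/k(162) = (-19 - 86)**2/(-1980 - 22*162) = (-105)**2/(-1980 - 3564) = 11025/(-5544) = 11025*(-1/5544) = -175/88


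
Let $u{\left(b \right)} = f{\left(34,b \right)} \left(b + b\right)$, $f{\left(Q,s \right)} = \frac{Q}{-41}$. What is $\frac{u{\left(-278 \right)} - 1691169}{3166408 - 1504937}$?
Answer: $- \frac{69319025}{68120311} \approx -1.0176$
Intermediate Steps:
$f{\left(Q,s \right)} = - \frac{Q}{41}$ ($f{\left(Q,s \right)} = Q \left(- \frac{1}{41}\right) = - \frac{Q}{41}$)
$u{\left(b \right)} = - \frac{68 b}{41}$ ($u{\left(b \right)} = \left(- \frac{1}{41}\right) 34 \left(b + b\right) = - \frac{34 \cdot 2 b}{41} = - \frac{68 b}{41}$)
$\frac{u{\left(-278 \right)} - 1691169}{3166408 - 1504937} = \frac{\left(- \frac{68}{41}\right) \left(-278\right) - 1691169}{3166408 - 1504937} = \frac{\frac{18904}{41} - 1691169}{1661471} = \left(- \frac{69319025}{41}\right) \frac{1}{1661471} = - \frac{69319025}{68120311}$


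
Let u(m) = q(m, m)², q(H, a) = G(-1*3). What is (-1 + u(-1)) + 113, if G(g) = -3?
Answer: 121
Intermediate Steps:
q(H, a) = -3
u(m) = 9 (u(m) = (-3)² = 9)
(-1 + u(-1)) + 113 = (-1 + 9) + 113 = 8 + 113 = 121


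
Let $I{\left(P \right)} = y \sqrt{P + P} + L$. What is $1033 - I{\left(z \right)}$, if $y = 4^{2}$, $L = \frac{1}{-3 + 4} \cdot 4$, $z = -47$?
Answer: $1029 - 16 i \sqrt{94} \approx 1029.0 - 155.13 i$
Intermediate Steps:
$L = 4$ ($L = 1^{-1} \cdot 4 = 1 \cdot 4 = 4$)
$y = 16$
$I{\left(P \right)} = 4 + 16 \sqrt{2} \sqrt{P}$ ($I{\left(P \right)} = 16 \sqrt{P + P} + 4 = 16 \sqrt{2 P} + 4 = 16 \sqrt{2} \sqrt{P} + 4 = 4 + 16 \sqrt{2} \sqrt{P}$)
$1033 - I{\left(z \right)} = 1033 - \left(4 + 16 \sqrt{2} \sqrt{-47}\right) = 1033 - \left(4 + 16 \sqrt{2} i \sqrt{47}\right) = 1033 - \left(4 + 16 i \sqrt{94}\right) = 1029 - 16 i \sqrt{94}$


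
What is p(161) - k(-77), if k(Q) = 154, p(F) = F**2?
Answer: 25767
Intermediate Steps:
p(161) - k(-77) = 161**2 - 1*154 = 25921 - 154 = 25767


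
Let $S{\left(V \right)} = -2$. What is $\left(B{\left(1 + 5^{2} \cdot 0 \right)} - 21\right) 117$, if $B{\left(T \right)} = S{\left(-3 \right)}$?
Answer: $-2691$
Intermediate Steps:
$B{\left(T \right)} = -2$
$\left(B{\left(1 + 5^{2} \cdot 0 \right)} - 21\right) 117 = \left(-2 - 21\right) 117 = \left(-23\right) 117 = -2691$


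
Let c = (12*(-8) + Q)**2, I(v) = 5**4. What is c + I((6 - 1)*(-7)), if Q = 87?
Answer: 706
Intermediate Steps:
I(v) = 625
c = 81 (c = (12*(-8) + 87)**2 = (-96 + 87)**2 = (-9)**2 = 81)
c + I((6 - 1)*(-7)) = 81 + 625 = 706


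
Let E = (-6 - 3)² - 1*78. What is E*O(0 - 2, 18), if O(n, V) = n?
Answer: -6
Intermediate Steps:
E = 3 (E = (-9)² - 78 = 81 - 78 = 3)
E*O(0 - 2, 18) = 3*(0 - 2) = 3*(-2) = -6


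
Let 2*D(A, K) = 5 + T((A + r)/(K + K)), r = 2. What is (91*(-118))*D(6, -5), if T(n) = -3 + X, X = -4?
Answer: 10738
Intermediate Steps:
T(n) = -7 (T(n) = -3 - 4 = -7)
D(A, K) = -1 (D(A, K) = (5 - 7)/2 = (½)*(-2) = -1)
(91*(-118))*D(6, -5) = (91*(-118))*(-1) = -10738*(-1) = 10738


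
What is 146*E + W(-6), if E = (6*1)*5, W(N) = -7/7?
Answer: 4379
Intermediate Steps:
W(N) = -1 (W(N) = -7*1/7 = -1)
E = 30 (E = 6*5 = 30)
146*E + W(-6) = 146*30 - 1 = 4380 - 1 = 4379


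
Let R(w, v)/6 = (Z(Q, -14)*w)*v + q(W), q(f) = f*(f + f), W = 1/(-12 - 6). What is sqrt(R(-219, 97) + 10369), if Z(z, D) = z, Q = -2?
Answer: 2*sqrt(5372022)/9 ≈ 515.06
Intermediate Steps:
W = -1/18 (W = 1/(-18) = -1/18 ≈ -0.055556)
q(f) = 2*f**2 (q(f) = f*(2*f) = 2*f**2)
R(w, v) = 1/27 - 12*v*w (R(w, v) = 6*((-2*w)*v + 2*(-1/18)**2) = 6*(-2*v*w + 2*(1/324)) = 6*(-2*v*w + 1/162) = 6*(1/162 - 2*v*w) = 1/27 - 12*v*w)
sqrt(R(-219, 97) + 10369) = sqrt((1/27 - 12*97*(-219)) + 10369) = sqrt((1/27 + 254916) + 10369) = sqrt(6882733/27 + 10369) = sqrt(7162696/27) = 2*sqrt(5372022)/9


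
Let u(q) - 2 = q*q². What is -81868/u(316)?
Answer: -40934/15777249 ≈ -0.0025945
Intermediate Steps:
u(q) = 2 + q³ (u(q) = 2 + q*q² = 2 + q³)
-81868/u(316) = -81868/(2 + 316³) = -81868/(2 + 31554496) = -81868/31554498 = -81868*1/31554498 = -40934/15777249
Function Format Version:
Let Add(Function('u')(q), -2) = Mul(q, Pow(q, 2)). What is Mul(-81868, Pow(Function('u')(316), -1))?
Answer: Rational(-40934, 15777249) ≈ -0.0025945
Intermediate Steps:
Function('u')(q) = Add(2, Pow(q, 3)) (Function('u')(q) = Add(2, Mul(q, Pow(q, 2))) = Add(2, Pow(q, 3)))
Mul(-81868, Pow(Function('u')(316), -1)) = Mul(-81868, Pow(Add(2, Pow(316, 3)), -1)) = Mul(-81868, Pow(Add(2, 31554496), -1)) = Mul(-81868, Pow(31554498, -1)) = Mul(-81868, Rational(1, 31554498)) = Rational(-40934, 15777249)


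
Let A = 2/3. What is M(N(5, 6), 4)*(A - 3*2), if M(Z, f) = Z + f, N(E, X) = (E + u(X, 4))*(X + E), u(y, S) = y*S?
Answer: -5168/3 ≈ -1722.7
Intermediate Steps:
u(y, S) = S*y
N(E, X) = (E + X)*(E + 4*X) (N(E, X) = (E + 4*X)*(X + E) = (E + 4*X)*(E + X) = (E + X)*(E + 4*X))
A = 2/3 (A = 2*(1/3) = 2/3 ≈ 0.66667)
M(N(5, 6), 4)*(A - 3*2) = ((5**2 + 4*6**2 + 5*5*6) + 4)*(2/3 - 3*2) = ((25 + 4*36 + 150) + 4)*(2/3 - 6) = ((25 + 144 + 150) + 4)*(-16/3) = (319 + 4)*(-16/3) = 323*(-16/3) = -5168/3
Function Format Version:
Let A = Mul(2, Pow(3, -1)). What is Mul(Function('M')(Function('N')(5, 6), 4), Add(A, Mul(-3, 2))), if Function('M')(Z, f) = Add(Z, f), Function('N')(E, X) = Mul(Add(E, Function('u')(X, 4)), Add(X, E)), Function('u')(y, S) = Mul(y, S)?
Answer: Rational(-5168, 3) ≈ -1722.7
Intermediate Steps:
Function('u')(y, S) = Mul(S, y)
Function('N')(E, X) = Mul(Add(E, X), Add(E, Mul(4, X))) (Function('N')(E, X) = Mul(Add(E, Mul(4, X)), Add(X, E)) = Mul(Add(E, Mul(4, X)), Add(E, X)) = Mul(Add(E, X), Add(E, Mul(4, X))))
A = Rational(2, 3) (A = Mul(2, Rational(1, 3)) = Rational(2, 3) ≈ 0.66667)
Mul(Function('M')(Function('N')(5, 6), 4), Add(A, Mul(-3, 2))) = Mul(Add(Add(Pow(5, 2), Mul(4, Pow(6, 2)), Mul(5, 5, 6)), 4), Add(Rational(2, 3), Mul(-3, 2))) = Mul(Add(Add(25, Mul(4, 36), 150), 4), Add(Rational(2, 3), -6)) = Mul(Add(Add(25, 144, 150), 4), Rational(-16, 3)) = Mul(Add(319, 4), Rational(-16, 3)) = Mul(323, Rational(-16, 3)) = Rational(-5168, 3)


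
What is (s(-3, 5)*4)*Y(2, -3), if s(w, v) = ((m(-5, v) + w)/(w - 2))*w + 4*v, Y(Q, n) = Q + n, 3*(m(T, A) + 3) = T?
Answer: -308/5 ≈ -61.600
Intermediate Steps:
m(T, A) = -3 + T/3
s(w, v) = 4*v + w*(-14/3 + w)/(-2 + w) (s(w, v) = (((-3 + (⅓)*(-5)) + w)/(w - 2))*w + 4*v = (((-3 - 5/3) + w)/(-2 + w))*w + 4*v = ((-14/3 + w)/(-2 + w))*w + 4*v = w*(-14/3 + w)/(-2 + w) + 4*v = 4*v + w*(-14/3 + w)/(-2 + w))
(s(-3, 5)*4)*Y(2, -3) = ((((-3)² - 8*5 - 14/3*(-3) + 4*5*(-3))/(-2 - 3))*4)*(2 - 3) = (((9 - 40 + 14 - 60)/(-5))*4)*(-1) = (-⅕*(-77)*4)*(-1) = ((77/5)*4)*(-1) = (308/5)*(-1) = -308/5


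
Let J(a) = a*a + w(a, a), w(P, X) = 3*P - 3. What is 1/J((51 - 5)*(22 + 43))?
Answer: 1/8949067 ≈ 1.1174e-7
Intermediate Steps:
w(P, X) = -3 + 3*P
J(a) = -3 + a**2 + 3*a (J(a) = a*a + (-3 + 3*a) = a**2 + (-3 + 3*a) = -3 + a**2 + 3*a)
1/J((51 - 5)*(22 + 43)) = 1/(-3 + ((51 - 5)*(22 + 43))**2 + 3*((51 - 5)*(22 + 43))) = 1/(-3 + (46*65)**2 + 3*(46*65)) = 1/(-3 + 2990**2 + 3*2990) = 1/(-3 + 8940100 + 8970) = 1/8949067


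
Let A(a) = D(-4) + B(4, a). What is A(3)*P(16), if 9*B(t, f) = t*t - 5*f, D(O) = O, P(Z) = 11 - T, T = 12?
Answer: 35/9 ≈ 3.8889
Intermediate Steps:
P(Z) = -1 (P(Z) = 11 - 1*12 = 11 - 12 = -1)
B(t, f) = -5*f/9 + t²/9 (B(t, f) = (t*t - 5*f)/9 = (t² - 5*f)/9 = -5*f/9 + t²/9)
A(a) = -20/9 - 5*a/9 (A(a) = -4 + (-5*a/9 + (⅑)*4²) = -4 + (-5*a/9 + (⅑)*16) = -4 + (-5*a/9 + 16/9) = -4 + (16/9 - 5*a/9) = -20/9 - 5*a/9)
A(3)*P(16) = (-20/9 - 5/9*3)*(-1) = (-20/9 - 5/3)*(-1) = -35/9*(-1) = 35/9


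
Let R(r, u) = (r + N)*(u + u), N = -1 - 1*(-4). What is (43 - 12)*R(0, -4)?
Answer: -744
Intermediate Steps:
N = 3 (N = -1 + 4 = 3)
R(r, u) = 2*u*(3 + r) (R(r, u) = (r + 3)*(u + u) = (3 + r)*(2*u) = 2*u*(3 + r))
(43 - 12)*R(0, -4) = (43 - 12)*(2*(-4)*(3 + 0)) = 31*(2*(-4)*3) = 31*(-24) = -744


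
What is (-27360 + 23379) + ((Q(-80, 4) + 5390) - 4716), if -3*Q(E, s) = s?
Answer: -9925/3 ≈ -3308.3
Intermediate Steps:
Q(E, s) = -s/3
(-27360 + 23379) + ((Q(-80, 4) + 5390) - 4716) = (-27360 + 23379) + ((-⅓*4 + 5390) - 4716) = -3981 + ((-4/3 + 5390) - 4716) = -3981 + (16166/3 - 4716) = -3981 + 2018/3 = -9925/3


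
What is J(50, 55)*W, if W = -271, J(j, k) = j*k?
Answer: -745250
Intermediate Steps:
J(50, 55)*W = (50*55)*(-271) = 2750*(-271) = -745250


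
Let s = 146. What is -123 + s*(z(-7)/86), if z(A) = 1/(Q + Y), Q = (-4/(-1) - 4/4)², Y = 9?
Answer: -95129/774 ≈ -122.91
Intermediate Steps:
Q = 9 (Q = (-4*(-1) - 4*¼)² = (4 - 1)² = 3² = 9)
z(A) = 1/18 (z(A) = 1/(9 + 9) = 1/18)
-123 + s*(z(-7)/86) = -123 + 146*((1/18)/86) = -123 + 146*((1/18)*(1/86)) = -123 + 146*(1/1548) = -123 + 73/774 = -95129/774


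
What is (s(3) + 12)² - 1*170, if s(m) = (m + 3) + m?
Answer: 271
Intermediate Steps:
s(m) = 3 + 2*m (s(m) = (3 + m) + m = 3 + 2*m)
(s(3) + 12)² - 1*170 = ((3 + 2*3) + 12)² - 1*170 = ((3 + 6) + 12)² - 170 = (9 + 12)² - 170 = 21² - 170 = 441 - 170 = 271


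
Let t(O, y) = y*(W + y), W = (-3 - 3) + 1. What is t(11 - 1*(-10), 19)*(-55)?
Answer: -14630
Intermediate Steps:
W = -5 (W = -6 + 1 = -5)
t(O, y) = y*(-5 + y)
t(11 - 1*(-10), 19)*(-55) = (19*(-5 + 19))*(-55) = (19*14)*(-55) = 266*(-55) = -14630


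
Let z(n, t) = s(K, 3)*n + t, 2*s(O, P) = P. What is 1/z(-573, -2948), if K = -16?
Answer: -2/7615 ≈ -0.00026264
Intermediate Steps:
s(O, P) = P/2
z(n, t) = t + 3*n/2 (z(n, t) = ((½)*3)*n + t = 3*n/2 + t = t + 3*n/2)
1/z(-573, -2948) = 1/(-2948 + (3/2)*(-573)) = 1/(-2948 - 1719/2) = 1/(-7615/2) = -2/7615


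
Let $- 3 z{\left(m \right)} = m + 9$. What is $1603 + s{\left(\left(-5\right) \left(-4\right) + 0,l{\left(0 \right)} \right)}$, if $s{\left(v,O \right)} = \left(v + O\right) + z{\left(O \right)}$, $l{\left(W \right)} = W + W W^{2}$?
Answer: $1620$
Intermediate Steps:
$z{\left(m \right)} = -3 - \frac{m}{3}$ ($z{\left(m \right)} = - \frac{m + 9}{3} = - \frac{9 + m}{3} = -3 - \frac{m}{3}$)
$l{\left(W \right)} = W + W^{3}$
$s{\left(v,O \right)} = -3 + v + \frac{2 O}{3}$ ($s{\left(v,O \right)} = \left(v + O\right) - \left(3 + \frac{O}{3}\right) = \left(O + v\right) - \left(3 + \frac{O}{3}\right) = -3 + v + \frac{2 O}{3}$)
$1603 + s{\left(\left(-5\right) \left(-4\right) + 0,l{\left(0 \right)} \right)} = 1603 + \left(-3 + \left(\left(-5\right) \left(-4\right) + 0\right) + \frac{2 \left(0 + 0^{3}\right)}{3}\right) = 1603 + \left(-3 + \left(20 + 0\right) + \frac{2 \left(0 + 0\right)}{3}\right) = 1603 + \left(-3 + 20 + \frac{2}{3} \cdot 0\right) = 1603 + \left(-3 + 20 + 0\right) = 1603 + 17 = 1620$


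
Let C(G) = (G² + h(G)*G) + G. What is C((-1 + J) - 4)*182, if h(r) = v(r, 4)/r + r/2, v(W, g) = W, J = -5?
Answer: 23660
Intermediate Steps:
h(r) = 1 + r/2 (h(r) = r/r + r/2 = 1 + r*(½) = 1 + r/2)
C(G) = G + G² + G*(1 + G/2) (C(G) = (G² + (1 + G/2)*G) + G = (G² + G*(1 + G/2)) + G = G + G² + G*(1 + G/2))
C((-1 + J) - 4)*182 = (((-1 - 5) - 4)*(4 + 3*((-1 - 5) - 4))/2)*182 = ((-6 - 4)*(4 + 3*(-6 - 4))/2)*182 = ((½)*(-10)*(4 + 3*(-10)))*182 = ((½)*(-10)*(4 - 30))*182 = ((½)*(-10)*(-26))*182 = 130*182 = 23660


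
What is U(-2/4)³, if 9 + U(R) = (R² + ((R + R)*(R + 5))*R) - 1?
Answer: -3375/8 ≈ -421.88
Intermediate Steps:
U(R) = -10 + R² + 2*R²*(5 + R) (U(R) = -9 + ((R² + ((R + R)*(R + 5))*R) - 1) = -9 + ((R² + ((2*R)*(5 + R))*R) - 1) = -9 + ((R² + (2*R*(5 + R))*R) - 1) = -9 + ((R² + 2*R²*(5 + R)) - 1) = -9 + (-1 + R² + 2*R²*(5 + R)) = -10 + R² + 2*R²*(5 + R))
U(-2/4)³ = (-10 + 2*(-2/4)³ + 11*(-2/4)²)³ = (-10 + 2*(-2*¼)³ + 11*(-2*¼)²)³ = (-10 + 2*(-½)³ + 11*(-½)²)³ = (-10 + 2*(-⅛) + 11*(¼))³ = (-10 - ¼ + 11/4)³ = (-15/2)³ = -3375/8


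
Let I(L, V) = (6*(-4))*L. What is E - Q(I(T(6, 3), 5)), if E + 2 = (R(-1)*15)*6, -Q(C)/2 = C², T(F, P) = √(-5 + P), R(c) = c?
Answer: -2396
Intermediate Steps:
I(L, V) = -24*L
Q(C) = -2*C²
E = -92 (E = -2 - 1*15*6 = -2 - 15*6 = -2 - 90 = -92)
E - Q(I(T(6, 3), 5)) = -92 - (-2)*(-24*√(-5 + 3))² = -92 - (-2)*(-24*I*√2)² = -92 - (-2)*(-1152) = -92 - 1*2304 = -92 - 2304 = -2396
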